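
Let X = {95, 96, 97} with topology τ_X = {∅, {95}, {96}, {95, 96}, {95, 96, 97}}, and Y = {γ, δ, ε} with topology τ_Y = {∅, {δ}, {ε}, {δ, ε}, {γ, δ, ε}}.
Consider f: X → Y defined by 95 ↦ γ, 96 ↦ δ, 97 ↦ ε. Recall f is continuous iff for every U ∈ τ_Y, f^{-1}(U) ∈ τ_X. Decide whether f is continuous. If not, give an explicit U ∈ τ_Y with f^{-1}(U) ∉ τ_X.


f is NOT continuous.

Compute f^{-1}(U) for each U ∈ τ_Y:
  U = ∅: f^{-1}(U) = ∅ ∈ τ_X ✓.
  U = {δ}: f^{-1}(U) = {96} ∈ τ_X ✓.
  U = {ε}: f^{-1}(U) = {97} ∉ τ_X ✗.
  U = {δ, ε}: f^{-1}(U) = {96, 97} ∉ τ_X ✗.
  U = {γ, δ, ε}: f^{-1}(U) = {95, 96, 97} ∈ τ_X ✓.
Found U = {ε} with f^{-1}(U) = {97} not in τ_X. Therefore f is NOT continuous.


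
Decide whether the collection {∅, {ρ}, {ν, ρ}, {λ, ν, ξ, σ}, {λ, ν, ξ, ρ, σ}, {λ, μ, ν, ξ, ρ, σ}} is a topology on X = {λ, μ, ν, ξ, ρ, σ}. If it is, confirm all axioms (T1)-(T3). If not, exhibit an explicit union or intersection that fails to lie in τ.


τ is NOT a topology on X.

Axiom (T1): ∅ ∈ τ? Yes; X ∈ τ? Yes.
Axiom (T2/T3): check pairwise unions and intersections of members of τ.
Counterexample for (T3): {ν, ρ} ∩ {λ, ν, ξ, σ} = {ν} ∉ τ. Therefore τ is NOT a topology.


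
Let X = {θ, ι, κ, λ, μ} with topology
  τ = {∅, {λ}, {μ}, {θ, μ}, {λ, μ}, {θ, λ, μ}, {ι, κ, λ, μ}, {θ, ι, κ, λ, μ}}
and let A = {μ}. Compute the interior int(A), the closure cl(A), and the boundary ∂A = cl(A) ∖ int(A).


int(A) = {μ}, cl(A) = {θ, ι, κ, μ}, ∂A = {θ, ι, κ}.

Closed sets in (X, τ) are complements of opens:
  closed(X, τ) = {∅, {θ}, {ι, κ}, {θ, ι, κ}, {ι, κ, λ}, {θ, ι, κ, λ}, {θ, ι, κ, μ}, {θ, ι, κ, λ, μ}}.
int(A) = ⋃ {U ∈ τ : U ⊆ A}. Opens contained in A: ∅, {μ}.
Taking the union of these: int(A) = {μ}.
cl(A) = ⋂ {C closed : A ⊆ C}. Closed sets containing A: {θ, ι, κ, μ}, {θ, ι, κ, λ, μ}.
Intersecting these: cl(A) = {θ, ι, κ, μ}.
∂A = cl(A) ∖ int(A) = {θ, ι, κ, μ} ∖ {μ} = {θ, ι, κ}.


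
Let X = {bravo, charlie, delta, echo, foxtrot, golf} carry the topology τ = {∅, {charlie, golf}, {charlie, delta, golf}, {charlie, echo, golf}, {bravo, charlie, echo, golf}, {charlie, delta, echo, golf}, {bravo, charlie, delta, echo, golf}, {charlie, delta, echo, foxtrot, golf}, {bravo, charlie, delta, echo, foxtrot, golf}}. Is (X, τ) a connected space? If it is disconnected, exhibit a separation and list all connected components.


(X, τ) is connected.

Find clopen sets (U ∈ τ with X ∖ U ∈ τ):
  U = ∅, X ∖ U = {bravo, charlie, delta, echo, foxtrot, golf} — both open, so U is clopen.
  U = {bravo, charlie, delta, echo, foxtrot, golf}, X ∖ U = ∅ — both open, so U is clopen.
Only trivial clopens (∅ and X) exist, so (X, τ) is connected.
Compute connected components by grouping points that agree on all clopens:
  component: {bravo, charlie, delta, echo, foxtrot, golf}


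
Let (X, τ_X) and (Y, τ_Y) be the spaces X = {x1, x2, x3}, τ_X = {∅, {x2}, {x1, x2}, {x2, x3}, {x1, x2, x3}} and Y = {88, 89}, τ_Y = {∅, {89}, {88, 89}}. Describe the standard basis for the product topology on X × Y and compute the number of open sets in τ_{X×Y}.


Basis B = {∅ × ∅, {x2} × {89}, {x1, x2} × {89}, {x2} × {88, 89}, {x2, x3} × {89}, {x1, x2, x3} × {89}, {x1, x2} × {88, 89}, {x2, x3} × {88, 89}, {x1, x2, x3} × {88, 89}}; |τ_{X×Y}| = 14.

Enumerate products U × V with U ∈ τ_X, V ∈ τ_Y (deduplicated):
  ∅ × ∅ = {} (∅)
  {x2} × {89} = {(x2,89)}
  {x1, x2} × {89} = {(x1,89), (x2,89)}
  {x2} × {88, 89} = {(x2,88), (x2,89)}
  {x2, x3} × {89} = {(x2,89), (x3,89)}
  {x1, x2, x3} × {89} = {(x1,89), (x2,89), (x3,89)}
  {x1, x2} × {88, 89} = {(x1,88), (x1,89), (x2,88), (x2,89)}
  {x2, x3} × {88, 89} = {(x2,88), (x2,89), (x3,88), (x3,89)}
  {x1, x2, x3} × {88, 89} = {(x1,88), (x1,89), (x2,88), (x2,89), (x3,88), (x3,89)}
These 9 distinct sets form the basis B.
Close under arbitrary unions to get τ_{X×Y}; counting gives |τ_{X×Y}| = 14.


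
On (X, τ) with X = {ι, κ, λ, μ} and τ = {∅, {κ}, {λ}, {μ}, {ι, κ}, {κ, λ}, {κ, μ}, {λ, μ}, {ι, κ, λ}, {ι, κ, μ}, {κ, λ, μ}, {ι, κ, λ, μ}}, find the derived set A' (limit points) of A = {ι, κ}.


A' = {ι}

For each x ∈ X, list the open sets U ∈ τ with x ∈ U, then check whether U ∩ (A ∖ {x}) ≠ ∅ for every such U.
  x = ι: opens ∋ x are {ι, κ}, {ι, κ, λ}, {ι, κ, μ}, {ι, κ, λ, μ}; each meets A ∖ {ι}, so x IS a limit point.
  x = κ: open {κ} ∋ x has {κ} ∩ (A ∖ {κ}) = ∅, so x is NOT a limit point.
  x = λ: open {λ} ∋ x has {λ} ∩ (A ∖ {λ}) = ∅, so x is NOT a limit point.
  x = μ: open {μ} ∋ x has {μ} ∩ (A ∖ {μ}) = ∅, so x is NOT a limit point.
Collecting: A' = {ι}.


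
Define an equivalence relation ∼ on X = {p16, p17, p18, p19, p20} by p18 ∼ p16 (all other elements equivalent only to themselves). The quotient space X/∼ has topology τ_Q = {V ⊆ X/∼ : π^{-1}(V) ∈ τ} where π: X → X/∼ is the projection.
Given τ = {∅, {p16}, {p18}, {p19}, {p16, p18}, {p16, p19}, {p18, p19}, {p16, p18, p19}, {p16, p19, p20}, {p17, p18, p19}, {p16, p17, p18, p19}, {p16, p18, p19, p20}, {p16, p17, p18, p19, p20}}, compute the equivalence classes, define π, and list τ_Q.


X/∼ = {[p16=p18], [p17], [p19], [p20]}; |τ_Q| = 7.

Equivalence classes: [p16=p18], [p17], [p19], [p20].
Quotient map π: X → X/∼ sends p16 ↦ [p16=p18], p17 ↦ [p17], p18 ↦ [p16=p18], p19 ↦ [p19], p20 ↦ [p20].
For each subset V ⊆ X/∼, compute π^{-1}(V) ⊆ X and check whether π^{-1}(V) ∈ τ. V is open in τ_Q iff π^{-1}(V) ∈ τ.
  V = {}: π^{-1}(V) = ∅ ∈ τ ✓.
  V = {[p16=p18]}: π^{-1}(V) = {p16, p18} ∈ τ ✓.
  V = {[p17]}: π^{-1}(V) = {p17} ∉ τ ✗.
  V = {[p16=p18], [p17]}: π^{-1}(V) = {p16, p17, p18} ∉ τ ✗.
  V = {[p19]}: π^{-1}(V) = {p19} ∈ τ ✓.
  V = {[p16=p18], [p19]}: π^{-1}(V) = {p16, p18, p19} ∈ τ ✓.
  V = {[p17], [p19]}: π^{-1}(V) = {p17, p19} ∉ τ ✗.
  V = {[p16=p18], [p17], [p19]}: π^{-1}(V) = {p16, p17, p18, p19} ∈ τ ✓.
  V = {[p20]}: π^{-1}(V) = {p20} ∉ τ ✗.
  V = {[p16=p18], [p20]}: π^{-1}(V) = {p16, p18, p20} ∉ τ ✗.
  V = {[p17], [p20]}: π^{-1}(V) = {p17, p20} ∉ τ ✗.
  V = {[p16=p18], [p17], [p20]}: π^{-1}(V) = {p16, p17, p18, p20} ∉ τ ✗.
  V = {[p19], [p20]}: π^{-1}(V) = {p19, p20} ∉ τ ✗.
  V = {[p16=p18], [p19], [p20]}: π^{-1}(V) = {p16, p18, p19, p20} ∈ τ ✓.
  V = {[p17], [p19], [p20]}: π^{-1}(V) = {p17, p19, p20} ∉ τ ✗.
  V = {[p16=p18], [p17], [p19], [p20]}: π^{-1}(V) = {p16, p17, p18, p19, p20} ∈ τ ✓.
Open sets in the quotient: τ_Q = {{}, {[p16=p18]}, {[p19]}, {[p16=p18], [p19]}, {[p16=p18], [p17], [p19]}, {[p16=p18], [p19], [p20]}, {[p16=p18], [p17], [p19], [p20]}} (7 elements).


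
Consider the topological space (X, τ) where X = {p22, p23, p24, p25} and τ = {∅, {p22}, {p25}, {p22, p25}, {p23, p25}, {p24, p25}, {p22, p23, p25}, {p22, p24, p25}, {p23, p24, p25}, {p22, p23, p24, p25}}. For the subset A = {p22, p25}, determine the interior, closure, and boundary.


int(A) = {p22, p25}, cl(A) = {p22, p23, p24, p25}, ∂A = {p23, p24}.

Closed sets in (X, τ) are complements of opens:
  closed(X, τ) = {∅, {p22}, {p23}, {p24}, {p22, p23}, {p22, p24}, {p23, p24}, {p22, p23, p24}, {p23, p24, p25}, {p22, p23, p24, p25}}.
int(A) = ⋃ {U ∈ τ : U ⊆ A}. Opens contained in A: ∅, {p22}, {p25}, {p22, p25}.
Taking the union of these: int(A) = {p22, p25}.
cl(A) = ⋂ {C closed : A ⊆ C}. Closed sets containing A: {p22, p23, p24, p25}.
Intersecting these: cl(A) = {p22, p23, p24, p25}.
∂A = cl(A) ∖ int(A) = {p22, p23, p24, p25} ∖ {p22, p25} = {p23, p24}.


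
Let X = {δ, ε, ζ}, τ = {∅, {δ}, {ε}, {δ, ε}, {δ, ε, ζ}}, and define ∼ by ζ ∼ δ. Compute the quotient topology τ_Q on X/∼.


X/∼ = {[δ=ζ], [ε]}; |τ_Q| = 3.

Equivalence classes: [δ=ζ], [ε].
Quotient map π: X → X/∼ sends δ ↦ [δ=ζ], ε ↦ [ε], ζ ↦ [δ=ζ].
For each subset V ⊆ X/∼, compute π^{-1}(V) ⊆ X and check whether π^{-1}(V) ∈ τ. V is open in τ_Q iff π^{-1}(V) ∈ τ.
  V = {}: π^{-1}(V) = ∅ ∈ τ ✓.
  V = {[δ=ζ]}: π^{-1}(V) = {δ, ζ} ∉ τ ✗.
  V = {[ε]}: π^{-1}(V) = {ε} ∈ τ ✓.
  V = {[δ=ζ], [ε]}: π^{-1}(V) = {δ, ε, ζ} ∈ τ ✓.
Open sets in the quotient: τ_Q = {{}, {[ε]}, {[δ=ζ], [ε]}} (3 elements).


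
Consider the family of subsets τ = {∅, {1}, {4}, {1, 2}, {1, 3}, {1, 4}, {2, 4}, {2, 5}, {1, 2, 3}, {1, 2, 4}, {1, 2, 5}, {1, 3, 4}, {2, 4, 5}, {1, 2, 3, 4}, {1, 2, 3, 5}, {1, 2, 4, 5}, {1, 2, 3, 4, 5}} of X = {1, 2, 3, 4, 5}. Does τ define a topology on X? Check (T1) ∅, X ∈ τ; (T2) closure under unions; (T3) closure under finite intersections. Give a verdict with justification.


τ is NOT a topology on X.

Axiom (T1): ∅ ∈ τ? Yes; X ∈ τ? Yes.
Axiom (T2/T3): check pairwise unions and intersections of members of τ.
Counterexample for (T3): {1, 2} ∩ {2, 4} = {2} ∉ τ. Therefore τ is NOT a topology.


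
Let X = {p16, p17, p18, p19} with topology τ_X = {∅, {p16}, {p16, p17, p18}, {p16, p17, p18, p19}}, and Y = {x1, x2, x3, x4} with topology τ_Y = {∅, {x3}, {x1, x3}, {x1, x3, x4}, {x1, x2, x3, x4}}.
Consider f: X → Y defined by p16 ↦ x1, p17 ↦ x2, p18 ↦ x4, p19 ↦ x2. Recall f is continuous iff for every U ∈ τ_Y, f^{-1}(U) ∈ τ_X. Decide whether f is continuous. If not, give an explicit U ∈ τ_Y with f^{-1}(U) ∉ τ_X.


f is NOT continuous.

Compute f^{-1}(U) for each U ∈ τ_Y:
  U = ∅: f^{-1}(U) = ∅ ∈ τ_X ✓.
  U = {x3}: f^{-1}(U) = ∅ ∈ τ_X ✓.
  U = {x1, x3}: f^{-1}(U) = {p16} ∈ τ_X ✓.
  U = {x1, x3, x4}: f^{-1}(U) = {p16, p18} ∉ τ_X ✗.
  U = {x1, x2, x3, x4}: f^{-1}(U) = {p16, p17, p18, p19} ∈ τ_X ✓.
Found U = {x1, x3, x4} with f^{-1}(U) = {p16, p18} not in τ_X. Therefore f is NOT continuous.


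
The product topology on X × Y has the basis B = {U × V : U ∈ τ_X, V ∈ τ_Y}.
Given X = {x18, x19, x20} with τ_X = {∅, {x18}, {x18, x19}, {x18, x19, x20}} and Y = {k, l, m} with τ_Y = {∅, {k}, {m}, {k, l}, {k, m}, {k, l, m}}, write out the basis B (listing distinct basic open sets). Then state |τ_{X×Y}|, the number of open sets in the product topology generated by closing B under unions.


Basis B = {∅ × ∅, {x18} × {k}, {x18} × {m}, {x18} × {k, l}, {x18} × {k, m}, {x18, x19} × {k}, {x18, x19} × {m}, {x18} × {k, l, m}, {x18, x19, x20} × {k}, {x18, x19, x20} × {m}, {x18, x19} × {k, l}, {x18, x19} × {k, m}, {x18, x19} × {k, l, m}, {x18, x19, x20} × {k, l}, {x18, x19, x20} × {k, m}, {x18, x19, x20} × {k, l, m}}; |τ_{X×Y}| = 40.

Enumerate products U × V with U ∈ τ_X, V ∈ τ_Y (deduplicated):
  ∅ × ∅ = {} (∅)
  {x18} × {k} = {(x18,k)}
  {x18} × {m} = {(x18,m)}
  {x18} × {k, l} = {(x18,k), (x18,l)}
  {x18} × {k, m} = {(x18,k), (x18,m)}
  {x18, x19} × {k} = {(x18,k), (x19,k)}
  {x18, x19} × {m} = {(x18,m), (x19,m)}
  {x18} × {k, l, m} = {(x18,k), (x18,l), (x18,m)}
  {x18, x19, x20} × {k} = {(x18,k), (x19,k), (x20,k)}
  {x18, x19, x20} × {m} = {(x18,m), (x19,m), (x20,m)}
  {x18, x19} × {k, l} = {(x18,k), (x18,l), (x19,k), (x19,l)}
  {x18, x19} × {k, m} = {(x18,k), (x18,m), (x19,k), (x19,m)}
  {x18, x19} × {k, l, m} = {(x18,k), (x18,l), (x18,m), (x19,k), (x19,l), (x19,m)}
  {x18, x19, x20} × {k, l} = {(x18,k), (x18,l), (x19,k), (x19,l), (x20,k), (x20,l)}
  {x18, x19, x20} × {k, m} = {(x18,k), (x18,m), (x19,k), (x19,m), (x20,k), (x20,m)}
  {x18, x19, x20} × {k, l, m} = {(x18,k), (x18,l), (x18,m), (x19,k), (x19,l), (x19,m), (x20,k), (x20,l), (x20,m)}
These 16 distinct sets form the basis B.
Close under arbitrary unions to get τ_{X×Y}; counting gives |τ_{X×Y}| = 40.


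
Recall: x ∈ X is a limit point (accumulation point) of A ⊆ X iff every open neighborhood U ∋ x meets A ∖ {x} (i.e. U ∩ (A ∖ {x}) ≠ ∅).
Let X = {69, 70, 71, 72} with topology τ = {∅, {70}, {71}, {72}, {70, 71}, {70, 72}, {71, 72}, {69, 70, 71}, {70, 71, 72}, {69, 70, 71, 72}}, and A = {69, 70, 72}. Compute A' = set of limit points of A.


A' = {69}

For each x ∈ X, list the open sets U ∈ τ with x ∈ U, then check whether U ∩ (A ∖ {x}) ≠ ∅ for every such U.
  x = 69: opens ∋ x are {69, 70, 71}, {69, 70, 71, 72}; each meets A ∖ {69}, so x IS a limit point.
  x = 70: open {70} ∋ x has {70} ∩ (A ∖ {70}) = ∅, so x is NOT a limit point.
  x = 71: open {71} ∋ x has {71} ∩ (A ∖ {71}) = ∅, so x is NOT a limit point.
  x = 72: open {72} ∋ x has {72} ∩ (A ∖ {72}) = ∅, so x is NOT a limit point.
Collecting: A' = {69}.


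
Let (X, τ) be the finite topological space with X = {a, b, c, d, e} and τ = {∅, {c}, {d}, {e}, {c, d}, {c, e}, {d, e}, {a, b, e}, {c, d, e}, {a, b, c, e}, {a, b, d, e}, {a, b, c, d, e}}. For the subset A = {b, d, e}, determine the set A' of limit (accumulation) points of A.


A' = {a, b}

For each x ∈ X, list the open sets U ∈ τ with x ∈ U, then check whether U ∩ (A ∖ {x}) ≠ ∅ for every such U.
  x = a: opens ∋ x are {a, b, e}, {a, b, c, e}, {a, b, d, e}, {a, b, c, d, e}; each meets A ∖ {a}, so x IS a limit point.
  x = b: opens ∋ x are {a, b, e}, {a, b, c, e}, {a, b, d, e}, {a, b, c, d, e}; each meets A ∖ {b}, so x IS a limit point.
  x = c: open {c} ∋ x has {c} ∩ (A ∖ {c}) = ∅, so x is NOT a limit point.
  x = d: open {d} ∋ x has {d} ∩ (A ∖ {d}) = ∅, so x is NOT a limit point.
  x = e: open {e} ∋ x has {e} ∩ (A ∖ {e}) = ∅, so x is NOT a limit point.
Collecting: A' = {a, b}.


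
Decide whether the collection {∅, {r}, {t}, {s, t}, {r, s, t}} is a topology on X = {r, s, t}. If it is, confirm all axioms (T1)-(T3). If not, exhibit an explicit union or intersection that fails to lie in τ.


τ is NOT a topology on X.

Axiom (T1): ∅ ∈ τ? Yes; X ∈ τ? Yes.
Axiom (T2/T3): check pairwise unions and intersections of members of τ.
Counterexample for (T2): {r} ∪ {t} = {r, t} ∉ τ. Therefore τ is NOT a topology.


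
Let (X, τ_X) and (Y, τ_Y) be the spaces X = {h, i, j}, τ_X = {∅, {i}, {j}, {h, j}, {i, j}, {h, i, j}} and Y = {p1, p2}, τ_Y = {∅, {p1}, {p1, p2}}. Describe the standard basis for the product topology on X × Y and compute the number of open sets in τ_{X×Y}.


Basis B = {∅ × ∅, {i} × {p1}, {j} × {p1}, {h, j} × {p1}, {i} × {p1, p2}, {i, j} × {p1}, {j} × {p1, p2}, {h, i, j} × {p1}, {h, j} × {p1, p2}, {i, j} × {p1, p2}, {h, i, j} × {p1, p2}}; |τ_{X×Y}| = 18.

Enumerate products U × V with U ∈ τ_X, V ∈ τ_Y (deduplicated):
  ∅ × ∅ = {} (∅)
  {i} × {p1} = {(i,p1)}
  {j} × {p1} = {(j,p1)}
  {h, j} × {p1} = {(h,p1), (j,p1)}
  {i} × {p1, p2} = {(i,p1), (i,p2)}
  {i, j} × {p1} = {(i,p1), (j,p1)}
  {j} × {p1, p2} = {(j,p1), (j,p2)}
  {h, i, j} × {p1} = {(h,p1), (i,p1), (j,p1)}
  {h, j} × {p1, p2} = {(h,p1), (h,p2), (j,p1), (j,p2)}
  {i, j} × {p1, p2} = {(i,p1), (i,p2), (j,p1), (j,p2)}
  {h, i, j} × {p1, p2} = {(h,p1), (h,p2), (i,p1), (i,p2), (j,p1), (j,p2)}
These 11 distinct sets form the basis B.
Close under arbitrary unions to get τ_{X×Y}; counting gives |τ_{X×Y}| = 18.


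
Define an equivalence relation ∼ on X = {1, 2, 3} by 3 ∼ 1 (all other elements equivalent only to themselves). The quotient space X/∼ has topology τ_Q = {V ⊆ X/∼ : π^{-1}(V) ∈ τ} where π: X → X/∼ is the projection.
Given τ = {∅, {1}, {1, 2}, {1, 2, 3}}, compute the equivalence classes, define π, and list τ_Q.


X/∼ = {[1=3], [2]}; |τ_Q| = 2.

Equivalence classes: [1=3], [2].
Quotient map π: X → X/∼ sends 1 ↦ [1=3], 2 ↦ [2], 3 ↦ [1=3].
For each subset V ⊆ X/∼, compute π^{-1}(V) ⊆ X and check whether π^{-1}(V) ∈ τ. V is open in τ_Q iff π^{-1}(V) ∈ τ.
  V = {}: π^{-1}(V) = ∅ ∈ τ ✓.
  V = {[1=3]}: π^{-1}(V) = {1, 3} ∉ τ ✗.
  V = {[2]}: π^{-1}(V) = {2} ∉ τ ✗.
  V = {[1=3], [2]}: π^{-1}(V) = {1, 2, 3} ∈ τ ✓.
Open sets in the quotient: τ_Q = {{}, {[1=3], [2]}} (2 elements).


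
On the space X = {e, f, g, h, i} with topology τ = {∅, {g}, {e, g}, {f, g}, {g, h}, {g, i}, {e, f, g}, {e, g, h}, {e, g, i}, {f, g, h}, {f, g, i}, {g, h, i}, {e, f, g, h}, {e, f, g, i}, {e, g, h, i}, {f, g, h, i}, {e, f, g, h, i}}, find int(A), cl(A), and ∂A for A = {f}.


int(A) = ∅, cl(A) = {f}, ∂A = {f}.

Closed sets in (X, τ) are complements of opens:
  closed(X, τ) = {∅, {e}, {f}, {h}, {i}, {e, f}, {e, h}, {e, i}, {f, h}, {f, i}, {h, i}, {e, f, h}, {e, f, i}, {e, h, i}, {f, h, i}, {e, f, h, i}, {e, f, g, h, i}}.
int(A) = ⋃ {U ∈ τ : U ⊆ A}. Opens contained in A: ∅.
Taking the union of these: int(A) = ∅.
cl(A) = ⋂ {C closed : A ⊆ C}. Closed sets containing A: {f}, {e, f}, {f, h}, {f, i}, {e, f, h}, {e, f, i}, {f, h, i}, {e, f, h, i}, {e, f, g, h, i}.
Intersecting these: cl(A) = {f}.
∂A = cl(A) ∖ int(A) = {f} ∖ ∅ = {f}.


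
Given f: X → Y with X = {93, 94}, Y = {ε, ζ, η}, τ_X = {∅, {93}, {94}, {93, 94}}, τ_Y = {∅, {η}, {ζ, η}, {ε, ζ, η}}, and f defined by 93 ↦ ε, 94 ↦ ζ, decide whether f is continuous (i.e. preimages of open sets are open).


f IS continuous.

Compute f^{-1}(U) for each U ∈ τ_Y:
  U = ∅: f^{-1}(U) = ∅ ∈ τ_X ✓.
  U = {η}: f^{-1}(U) = ∅ ∈ τ_X ✓.
  U = {ζ, η}: f^{-1}(U) = {94} ∈ τ_X ✓.
  U = {ε, ζ, η}: f^{-1}(U) = {93, 94} ∈ τ_X ✓.
Every preimage lies in τ_X, so f IS continuous.


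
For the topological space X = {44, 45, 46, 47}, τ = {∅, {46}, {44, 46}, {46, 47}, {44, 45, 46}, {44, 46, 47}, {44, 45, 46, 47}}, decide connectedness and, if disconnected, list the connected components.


(X, τ) is connected.

Find clopen sets (U ∈ τ with X ∖ U ∈ τ):
  U = ∅, X ∖ U = {44, 45, 46, 47} — both open, so U is clopen.
  U = {44, 45, 46, 47}, X ∖ U = ∅ — both open, so U is clopen.
Only trivial clopens (∅ and X) exist, so (X, τ) is connected.
Compute connected components by grouping points that agree on all clopens:
  component: {44, 45, 46, 47}


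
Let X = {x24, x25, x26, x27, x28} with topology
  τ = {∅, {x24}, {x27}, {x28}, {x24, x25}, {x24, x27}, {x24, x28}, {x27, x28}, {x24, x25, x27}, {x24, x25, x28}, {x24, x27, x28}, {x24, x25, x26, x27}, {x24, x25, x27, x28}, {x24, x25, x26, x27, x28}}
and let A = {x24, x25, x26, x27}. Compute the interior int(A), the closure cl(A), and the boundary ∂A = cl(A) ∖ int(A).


int(A) = {x24, x25, x26, x27}, cl(A) = {x24, x25, x26, x27}, ∂A = ∅.

Closed sets in (X, τ) are complements of opens:
  closed(X, τ) = {∅, {x26}, {x28}, {x25, x26}, {x26, x27}, {x26, x28}, {x24, x25, x26}, {x25, x26, x27}, {x25, x26, x28}, {x26, x27, x28}, {x24, x25, x26, x27}, {x24, x25, x26, x28}, {x25, x26, x27, x28}, {x24, x25, x26, x27, x28}}.
int(A) = ⋃ {U ∈ τ : U ⊆ A}. Opens contained in A: ∅, {x24}, {x27}, {x24, x25}, {x24, x27}, {x24, x25, x27}, {x24, x25, x26, x27}.
Taking the union of these: int(A) = {x24, x25, x26, x27}.
cl(A) = ⋂ {C closed : A ⊆ C}. Closed sets containing A: {x24, x25, x26, x27}, {x24, x25, x26, x27, x28}.
Intersecting these: cl(A) = {x24, x25, x26, x27}.
∂A = cl(A) ∖ int(A) = {x24, x25, x26, x27} ∖ {x24, x25, x26, x27} = ∅.


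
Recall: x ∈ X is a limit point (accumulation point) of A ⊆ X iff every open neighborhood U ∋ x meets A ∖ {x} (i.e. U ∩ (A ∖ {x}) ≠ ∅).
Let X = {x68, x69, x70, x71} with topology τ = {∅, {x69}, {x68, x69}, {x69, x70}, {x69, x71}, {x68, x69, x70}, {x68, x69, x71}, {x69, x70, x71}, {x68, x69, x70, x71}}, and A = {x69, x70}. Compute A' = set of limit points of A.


A' = {x68, x70, x71}

For each x ∈ X, list the open sets U ∈ τ with x ∈ U, then check whether U ∩ (A ∖ {x}) ≠ ∅ for every such U.
  x = x68: opens ∋ x are {x68, x69}, {x68, x69, x70}, {x68, x69, x71}, {x68, x69, x70, x71}; each meets A ∖ {x68}, so x IS a limit point.
  x = x69: open {x69} ∋ x has {x69} ∩ (A ∖ {x69}) = ∅, so x is NOT a limit point.
  x = x70: opens ∋ x are {x69, x70}, {x68, x69, x70}, {x69, x70, x71}, {x68, x69, x70, x71}; each meets A ∖ {x70}, so x IS a limit point.
  x = x71: opens ∋ x are {x69, x71}, {x68, x69, x71}, {x69, x70, x71}, {x68, x69, x70, x71}; each meets A ∖ {x71}, so x IS a limit point.
Collecting: A' = {x68, x70, x71}.


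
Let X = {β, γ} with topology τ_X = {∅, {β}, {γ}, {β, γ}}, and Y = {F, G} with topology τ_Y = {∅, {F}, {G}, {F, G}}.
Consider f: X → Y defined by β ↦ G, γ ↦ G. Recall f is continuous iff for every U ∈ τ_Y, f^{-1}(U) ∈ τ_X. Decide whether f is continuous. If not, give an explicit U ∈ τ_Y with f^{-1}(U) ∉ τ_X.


f IS continuous.

Compute f^{-1}(U) for each U ∈ τ_Y:
  U = ∅: f^{-1}(U) = ∅ ∈ τ_X ✓.
  U = {F}: f^{-1}(U) = ∅ ∈ τ_X ✓.
  U = {G}: f^{-1}(U) = {β, γ} ∈ τ_X ✓.
  U = {F, G}: f^{-1}(U) = {β, γ} ∈ τ_X ✓.
Every preimage lies in τ_X, so f IS continuous.


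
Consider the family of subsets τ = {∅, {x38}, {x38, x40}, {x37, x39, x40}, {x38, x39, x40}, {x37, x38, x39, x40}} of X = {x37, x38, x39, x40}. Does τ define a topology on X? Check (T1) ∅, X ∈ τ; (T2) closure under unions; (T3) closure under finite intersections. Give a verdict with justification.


τ is NOT a topology on X.

Axiom (T1): ∅ ∈ τ? Yes; X ∈ τ? Yes.
Axiom (T2/T3): check pairwise unions and intersections of members of τ.
Counterexample for (T3): {x38, x40} ∩ {x37, x39, x40} = {x40} ∉ τ. Therefore τ is NOT a topology.


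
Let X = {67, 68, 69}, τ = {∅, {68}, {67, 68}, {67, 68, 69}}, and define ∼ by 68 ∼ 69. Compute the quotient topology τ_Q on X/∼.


X/∼ = {[67], [68=69]}; |τ_Q| = 2.

Equivalence classes: [67], [68=69].
Quotient map π: X → X/∼ sends 67 ↦ [67], 68 ↦ [68=69], 69 ↦ [68=69].
For each subset V ⊆ X/∼, compute π^{-1}(V) ⊆ X and check whether π^{-1}(V) ∈ τ. V is open in τ_Q iff π^{-1}(V) ∈ τ.
  V = {}: π^{-1}(V) = ∅ ∈ τ ✓.
  V = {[67]}: π^{-1}(V) = {67} ∉ τ ✗.
  V = {[68=69]}: π^{-1}(V) = {68, 69} ∉ τ ✗.
  V = {[67], [68=69]}: π^{-1}(V) = {67, 68, 69} ∈ τ ✓.
Open sets in the quotient: τ_Q = {{}, {[67], [68=69]}} (2 elements).


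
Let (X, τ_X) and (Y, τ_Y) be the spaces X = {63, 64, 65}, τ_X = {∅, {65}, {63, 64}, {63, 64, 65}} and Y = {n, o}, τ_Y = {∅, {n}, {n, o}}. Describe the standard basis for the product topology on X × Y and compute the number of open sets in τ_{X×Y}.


Basis B = {∅ × ∅, {65} × {n}, {63, 64} × {n}, {65} × {n, o}, {63, 64, 65} × {n}, {63, 64} × {n, o}, {63, 64, 65} × {n, o}}; |τ_{X×Y}| = 9.

Enumerate products U × V with U ∈ τ_X, V ∈ τ_Y (deduplicated):
  ∅ × ∅ = {} (∅)
  {65} × {n} = {(65,n)}
  {63, 64} × {n} = {(63,n), (64,n)}
  {65} × {n, o} = {(65,n), (65,o)}
  {63, 64, 65} × {n} = {(63,n), (64,n), (65,n)}
  {63, 64} × {n, o} = {(63,n), (63,o), (64,n), (64,o)}
  {63, 64, 65} × {n, o} = {(63,n), (63,o), (64,n), (64,o), (65,n), (65,o)}
These 7 distinct sets form the basis B.
Close under arbitrary unions to get τ_{X×Y}; counting gives |τ_{X×Y}| = 9.


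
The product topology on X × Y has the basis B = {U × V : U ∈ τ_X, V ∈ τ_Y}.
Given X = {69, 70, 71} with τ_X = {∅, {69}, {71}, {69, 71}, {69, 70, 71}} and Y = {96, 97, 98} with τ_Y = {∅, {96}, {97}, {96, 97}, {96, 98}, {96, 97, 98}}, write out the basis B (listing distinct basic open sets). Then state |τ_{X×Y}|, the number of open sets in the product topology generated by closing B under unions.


Basis B = {∅ × ∅, {69} × {96}, {69} × {97}, {71} × {96}, {71} × {97}, {69} × {96, 97}, {69} × {96, 98}, {69, 71} × {96}, {69, 71} × {97}, {71} × {96, 97}, {71} × {96, 98}, {69} × {96, 97, 98}, {69, 70, 71} × {96}, {69, 70, 71} × {97}, {71} × {96, 97, 98}, {69, 71} × {96, 97}, {69, 71} × {96, 98}, {69, 71} × {96, 97, 98}, {69, 70, 71} × {96, 97}, {69, 70, 71} × {96, 98}, {69, 70, 71} × {96, 97, 98}}; |τ_{X×Y}| = 70.

Enumerate products U × V with U ∈ τ_X, V ∈ τ_Y (deduplicated):
  ∅ × ∅ = {} (∅)
  {69} × {96} = {(69,96)}
  {69} × {97} = {(69,97)}
  {71} × {96} = {(71,96)}
  {71} × {97} = {(71,97)}
  {69} × {96, 97} = {(69,96), (69,97)}
  {69} × {96, 98} = {(69,96), (69,98)}
  {69, 71} × {96} = {(69,96), (71,96)}
  {69, 71} × {97} = {(69,97), (71,97)}
  {71} × {96, 97} = {(71,96), (71,97)}
  {71} × {96, 98} = {(71,96), (71,98)}
  {69} × {96, 97, 98} = {(69,96), (69,97), (69,98)}
  {69, 70, 71} × {96} = {(69,96), (70,96), (71,96)}
  {69, 70, 71} × {97} = {(69,97), (70,97), (71,97)}
  {71} × {96, 97, 98} = {(71,96), (71,97), (71,98)}
  {69, 71} × {96, 97} = {(69,96), (69,97), (71,96), (71,97)}
  {69, 71} × {96, 98} = {(69,96), (69,98), (71,96), (71,98)}
  {69, 71} × {96, 97, 98} = {(69,96), (69,97), (69,98), (71,96), (71,97), (71,98)}
  {69, 70, 71} × {96, 97} = {(69,96), (69,97), (70,96), (70,97), (71,96), (71,97)}
  {69, 70, 71} × {96, 98} = {(69,96), (69,98), (70,96), (70,98), (71,96), (71,98)}
  {69, 70, 71} × {96, 97, 98} = {(69,96), (69,97), (69,98), (70,96), (70,97), (70,98), (71,96), (71,97), (71,98)}
These 21 distinct sets form the basis B.
Close under arbitrary unions to get τ_{X×Y}; counting gives |τ_{X×Y}| = 70.


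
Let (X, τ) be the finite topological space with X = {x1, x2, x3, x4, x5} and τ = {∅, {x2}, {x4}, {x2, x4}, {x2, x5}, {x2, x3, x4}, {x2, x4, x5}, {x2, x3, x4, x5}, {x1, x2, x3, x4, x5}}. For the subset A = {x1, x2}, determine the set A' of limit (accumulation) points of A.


A' = {x1, x3, x5}

For each x ∈ X, list the open sets U ∈ τ with x ∈ U, then check whether U ∩ (A ∖ {x}) ≠ ∅ for every such U.
  x = x1: opens ∋ x are {x1, x2, x3, x4, x5}; each meets A ∖ {x1}, so x IS a limit point.
  x = x2: open {x2} ∋ x has {x2} ∩ (A ∖ {x2}) = ∅, so x is NOT a limit point.
  x = x3: opens ∋ x are {x2, x3, x4}, {x2, x3, x4, x5}, {x1, x2, x3, x4, x5}; each meets A ∖ {x3}, so x IS a limit point.
  x = x4: open {x4} ∋ x has {x4} ∩ (A ∖ {x4}) = ∅, so x is NOT a limit point.
  x = x5: opens ∋ x are {x2, x5}, {x2, x4, x5}, {x2, x3, x4, x5}, {x1, x2, x3, x4, x5}; each meets A ∖ {x5}, so x IS a limit point.
Collecting: A' = {x1, x3, x5}.


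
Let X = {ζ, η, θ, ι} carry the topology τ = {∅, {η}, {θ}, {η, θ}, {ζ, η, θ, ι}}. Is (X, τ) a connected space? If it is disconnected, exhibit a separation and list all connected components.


(X, τ) is connected.

Find clopen sets (U ∈ τ with X ∖ U ∈ τ):
  U = ∅, X ∖ U = {ζ, η, θ, ι} — both open, so U is clopen.
  U = {ζ, η, θ, ι}, X ∖ U = ∅ — both open, so U is clopen.
Only trivial clopens (∅ and X) exist, so (X, τ) is connected.
Compute connected components by grouping points that agree on all clopens:
  component: {ζ, η, θ, ι}


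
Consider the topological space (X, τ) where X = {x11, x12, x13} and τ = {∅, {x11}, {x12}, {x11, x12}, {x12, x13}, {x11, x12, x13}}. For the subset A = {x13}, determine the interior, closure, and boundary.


int(A) = ∅, cl(A) = {x13}, ∂A = {x13}.

Closed sets in (X, τ) are complements of opens:
  closed(X, τ) = {∅, {x11}, {x13}, {x11, x13}, {x12, x13}, {x11, x12, x13}}.
int(A) = ⋃ {U ∈ τ : U ⊆ A}. Opens contained in A: ∅.
Taking the union of these: int(A) = ∅.
cl(A) = ⋂ {C closed : A ⊆ C}. Closed sets containing A: {x13}, {x11, x13}, {x12, x13}, {x11, x12, x13}.
Intersecting these: cl(A) = {x13}.
∂A = cl(A) ∖ int(A) = {x13} ∖ ∅ = {x13}.


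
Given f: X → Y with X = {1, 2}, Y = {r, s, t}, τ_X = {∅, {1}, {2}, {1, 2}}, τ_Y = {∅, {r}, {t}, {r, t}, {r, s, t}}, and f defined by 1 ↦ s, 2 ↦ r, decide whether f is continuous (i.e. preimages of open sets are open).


f IS continuous.

Compute f^{-1}(U) for each U ∈ τ_Y:
  U = ∅: f^{-1}(U) = ∅ ∈ τ_X ✓.
  U = {r}: f^{-1}(U) = {2} ∈ τ_X ✓.
  U = {t}: f^{-1}(U) = ∅ ∈ τ_X ✓.
  U = {r, t}: f^{-1}(U) = {2} ∈ τ_X ✓.
  U = {r, s, t}: f^{-1}(U) = {1, 2} ∈ τ_X ✓.
Every preimage lies in τ_X, so f IS continuous.


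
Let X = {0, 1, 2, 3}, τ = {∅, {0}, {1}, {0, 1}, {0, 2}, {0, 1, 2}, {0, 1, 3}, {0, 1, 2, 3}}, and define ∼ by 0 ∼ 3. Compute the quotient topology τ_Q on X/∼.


X/∼ = {[0=3], [1], [2]}; |τ_Q| = 4.

Equivalence classes: [0=3], [1], [2].
Quotient map π: X → X/∼ sends 0 ↦ [0=3], 1 ↦ [1], 2 ↦ [2], 3 ↦ [0=3].
For each subset V ⊆ X/∼, compute π^{-1}(V) ⊆ X and check whether π^{-1}(V) ∈ τ. V is open in τ_Q iff π^{-1}(V) ∈ τ.
  V = {}: π^{-1}(V) = ∅ ∈ τ ✓.
  V = {[0=3]}: π^{-1}(V) = {0, 3} ∉ τ ✗.
  V = {[1]}: π^{-1}(V) = {1} ∈ τ ✓.
  V = {[0=3], [1]}: π^{-1}(V) = {0, 1, 3} ∈ τ ✓.
  V = {[2]}: π^{-1}(V) = {2} ∉ τ ✗.
  V = {[0=3], [2]}: π^{-1}(V) = {0, 2, 3} ∉ τ ✗.
  V = {[1], [2]}: π^{-1}(V) = {1, 2} ∉ τ ✗.
  V = {[0=3], [1], [2]}: π^{-1}(V) = {0, 1, 2, 3} ∈ τ ✓.
Open sets in the quotient: τ_Q = {{}, {[1]}, {[0=3], [1]}, {[0=3], [1], [2]}} (4 elements).


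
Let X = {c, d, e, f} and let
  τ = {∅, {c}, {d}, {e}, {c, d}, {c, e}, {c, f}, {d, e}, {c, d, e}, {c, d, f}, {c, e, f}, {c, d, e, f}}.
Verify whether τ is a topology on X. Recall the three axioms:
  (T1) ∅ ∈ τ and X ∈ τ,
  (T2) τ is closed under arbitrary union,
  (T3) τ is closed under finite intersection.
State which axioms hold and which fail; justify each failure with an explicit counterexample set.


τ IS a topology on X.

Axiom (T1): ∅ ∈ τ? Yes; X ∈ τ? Yes.
Axiom (T2/T3): check pairwise unions and intersections of members of τ.
All pairwise intersections and unions checked — each lies in τ. Therefore τ satisfies (T1), (T2), (T3): it IS a topology on X.


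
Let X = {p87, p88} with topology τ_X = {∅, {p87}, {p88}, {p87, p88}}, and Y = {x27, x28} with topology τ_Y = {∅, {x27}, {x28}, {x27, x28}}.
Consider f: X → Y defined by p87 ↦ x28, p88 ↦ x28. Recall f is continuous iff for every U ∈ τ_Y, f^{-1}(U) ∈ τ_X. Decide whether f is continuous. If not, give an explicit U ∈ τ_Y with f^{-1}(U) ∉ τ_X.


f IS continuous.

Compute f^{-1}(U) for each U ∈ τ_Y:
  U = ∅: f^{-1}(U) = ∅ ∈ τ_X ✓.
  U = {x27}: f^{-1}(U) = ∅ ∈ τ_X ✓.
  U = {x28}: f^{-1}(U) = {p87, p88} ∈ τ_X ✓.
  U = {x27, x28}: f^{-1}(U) = {p87, p88} ∈ τ_X ✓.
Every preimage lies in τ_X, so f IS continuous.


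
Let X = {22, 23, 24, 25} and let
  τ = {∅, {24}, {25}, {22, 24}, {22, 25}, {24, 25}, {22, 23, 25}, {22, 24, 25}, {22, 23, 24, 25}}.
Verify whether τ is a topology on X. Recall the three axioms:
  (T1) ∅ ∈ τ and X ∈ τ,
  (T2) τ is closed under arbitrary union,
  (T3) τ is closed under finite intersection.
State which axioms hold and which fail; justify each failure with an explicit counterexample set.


τ is NOT a topology on X.

Axiom (T1): ∅ ∈ τ? Yes; X ∈ τ? Yes.
Axiom (T2/T3): check pairwise unions and intersections of members of τ.
Counterexample for (T3): {22, 24} ∩ {22, 25} = {22} ∉ τ. Therefore τ is NOT a topology.


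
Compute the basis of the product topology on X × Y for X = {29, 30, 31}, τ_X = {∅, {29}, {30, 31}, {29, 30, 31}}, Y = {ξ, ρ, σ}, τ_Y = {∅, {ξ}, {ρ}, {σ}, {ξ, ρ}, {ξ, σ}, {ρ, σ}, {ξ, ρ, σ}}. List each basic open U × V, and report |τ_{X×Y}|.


Basis B = {∅ × ∅, {29} × {ξ}, {29} × {ρ}, {29} × {σ}, {29} × {ξ, ρ}, {29} × {ξ, σ}, {29} × {ρ, σ}, {30, 31} × {ξ}, {30, 31} × {ρ}, {30, 31} × {σ}, {29} × {ξ, ρ, σ}, {29, 30, 31} × {ξ}, {29, 30, 31} × {ρ}, {29, 30, 31} × {σ}, {30, 31} × {ξ, ρ}, {30, 31} × {ξ, σ}, {30, 31} × {ρ, σ}, {29, 30, 31} × {ξ, ρ}, {29, 30, 31} × {ξ, σ}, {29, 30, 31} × {ρ, σ}, {30, 31} × {ξ, ρ, σ}, {29, 30, 31} × {ξ, ρ, σ}}; |τ_{X×Y}| = 64.

Enumerate products U × V with U ∈ τ_X, V ∈ τ_Y (deduplicated):
  ∅ × ∅ = {} (∅)
  {29} × {ξ} = {(29,ξ)}
  {29} × {ρ} = {(29,ρ)}
  {29} × {σ} = {(29,σ)}
  {29} × {ξ, ρ} = {(29,ξ), (29,ρ)}
  {29} × {ξ, σ} = {(29,ξ), (29,σ)}
  {29} × {ρ, σ} = {(29,ρ), (29,σ)}
  {30, 31} × {ξ} = {(30,ξ), (31,ξ)}
  {30, 31} × {ρ} = {(30,ρ), (31,ρ)}
  {30, 31} × {σ} = {(30,σ), (31,σ)}
  {29} × {ξ, ρ, σ} = {(29,ξ), (29,ρ), (29,σ)}
  {29, 30, 31} × {ξ} = {(29,ξ), (30,ξ), (31,ξ)}
  {29, 30, 31} × {ρ} = {(29,ρ), (30,ρ), (31,ρ)}
  {29, 30, 31} × {σ} = {(29,σ), (30,σ), (31,σ)}
  {30, 31} × {ξ, ρ} = {(30,ξ), (30,ρ), (31,ξ), (31,ρ)}
  {30, 31} × {ξ, σ} = {(30,ξ), (30,σ), (31,ξ), (31,σ)}
  {30, 31} × {ρ, σ} = {(30,ρ), (30,σ), (31,ρ), (31,σ)}
  {29, 30, 31} × {ξ, ρ} = {(29,ξ), (29,ρ), (30,ξ), (30,ρ), (31,ξ), (31,ρ)}
  {29, 30, 31} × {ξ, σ} = {(29,ξ), (29,σ), (30,ξ), (30,σ), (31,ξ), (31,σ)}
  {29, 30, 31} × {ρ, σ} = {(29,ρ), (29,σ), (30,ρ), (30,σ), (31,ρ), (31,σ)}
  {30, 31} × {ξ, ρ, σ} = {(30,ξ), (30,ρ), (30,σ), (31,ξ), (31,ρ), (31,σ)}
  {29, 30, 31} × {ξ, ρ, σ} = {(29,ξ), (29,ρ), (29,σ), (30,ξ), (30,ρ), (30,σ), (31,ξ), (31,ρ), (31,σ)}
These 22 distinct sets form the basis B.
Close under arbitrary unions to get τ_{X×Y}; counting gives |τ_{X×Y}| = 64.


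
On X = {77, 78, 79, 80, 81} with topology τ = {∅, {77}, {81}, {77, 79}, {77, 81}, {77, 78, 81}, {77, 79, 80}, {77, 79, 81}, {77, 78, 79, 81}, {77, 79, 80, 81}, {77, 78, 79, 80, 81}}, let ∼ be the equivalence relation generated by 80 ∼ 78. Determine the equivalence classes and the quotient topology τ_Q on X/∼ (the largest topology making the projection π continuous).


X/∼ = {[77], [78=80], [79], [81]}; |τ_Q| = 7.

Equivalence classes: [77], [78=80], [79], [81].
Quotient map π: X → X/∼ sends 77 ↦ [77], 78 ↦ [78=80], 79 ↦ [79], 80 ↦ [78=80], 81 ↦ [81].
For each subset V ⊆ X/∼, compute π^{-1}(V) ⊆ X and check whether π^{-1}(V) ∈ τ. V is open in τ_Q iff π^{-1}(V) ∈ τ.
  V = {}: π^{-1}(V) = ∅ ∈ τ ✓.
  V = {[77]}: π^{-1}(V) = {77} ∈ τ ✓.
  V = {[78=80]}: π^{-1}(V) = {78, 80} ∉ τ ✗.
  V = {[77], [78=80]}: π^{-1}(V) = {77, 78, 80} ∉ τ ✗.
  V = {[79]}: π^{-1}(V) = {79} ∉ τ ✗.
  V = {[77], [79]}: π^{-1}(V) = {77, 79} ∈ τ ✓.
  V = {[78=80], [79]}: π^{-1}(V) = {78, 79, 80} ∉ τ ✗.
  V = {[77], [78=80], [79]}: π^{-1}(V) = {77, 78, 79, 80} ∉ τ ✗.
  V = {[81]}: π^{-1}(V) = {81} ∈ τ ✓.
  V = {[77], [81]}: π^{-1}(V) = {77, 81} ∈ τ ✓.
  V = {[78=80], [81]}: π^{-1}(V) = {78, 80, 81} ∉ τ ✗.
  V = {[77], [78=80], [81]}: π^{-1}(V) = {77, 78, 80, 81} ∉ τ ✗.
  V = {[79], [81]}: π^{-1}(V) = {79, 81} ∉ τ ✗.
  V = {[77], [79], [81]}: π^{-1}(V) = {77, 79, 81} ∈ τ ✓.
  V = {[78=80], [79], [81]}: π^{-1}(V) = {78, 79, 80, 81} ∉ τ ✗.
  V = {[77], [78=80], [79], [81]}: π^{-1}(V) = {77, 78, 79, 80, 81} ∈ τ ✓.
Open sets in the quotient: τ_Q = {{}, {[77]}, {[77], [79]}, {[81]}, {[77], [81]}, {[77], [79], [81]}, {[77], [78=80], [79], [81]}} (7 elements).


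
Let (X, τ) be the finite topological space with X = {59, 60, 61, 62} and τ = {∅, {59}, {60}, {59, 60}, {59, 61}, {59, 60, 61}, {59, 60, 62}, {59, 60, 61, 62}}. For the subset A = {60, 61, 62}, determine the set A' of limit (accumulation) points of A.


A' = {62}

For each x ∈ X, list the open sets U ∈ τ with x ∈ U, then check whether U ∩ (A ∖ {x}) ≠ ∅ for every such U.
  x = 59: open {59} ∋ x has {59} ∩ (A ∖ {59}) = ∅, so x is NOT a limit point.
  x = 60: open {60} ∋ x has {60} ∩ (A ∖ {60}) = ∅, so x is NOT a limit point.
  x = 61: open {59, 61} ∋ x has {59, 61} ∩ (A ∖ {61}) = ∅, so x is NOT a limit point.
  x = 62: opens ∋ x are {59, 60, 62}, {59, 60, 61, 62}; each meets A ∖ {62}, so x IS a limit point.
Collecting: A' = {62}.


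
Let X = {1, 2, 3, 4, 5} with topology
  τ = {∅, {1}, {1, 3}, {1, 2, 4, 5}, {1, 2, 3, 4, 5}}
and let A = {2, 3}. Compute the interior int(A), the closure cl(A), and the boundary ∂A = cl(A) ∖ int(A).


int(A) = ∅, cl(A) = {2, 3, 4, 5}, ∂A = {2, 3, 4, 5}.

Closed sets in (X, τ) are complements of opens:
  closed(X, τ) = {∅, {3}, {2, 4, 5}, {2, 3, 4, 5}, {1, 2, 3, 4, 5}}.
int(A) = ⋃ {U ∈ τ : U ⊆ A}. Opens contained in A: ∅.
Taking the union of these: int(A) = ∅.
cl(A) = ⋂ {C closed : A ⊆ C}. Closed sets containing A: {2, 3, 4, 5}, {1, 2, 3, 4, 5}.
Intersecting these: cl(A) = {2, 3, 4, 5}.
∂A = cl(A) ∖ int(A) = {2, 3, 4, 5} ∖ ∅ = {2, 3, 4, 5}.


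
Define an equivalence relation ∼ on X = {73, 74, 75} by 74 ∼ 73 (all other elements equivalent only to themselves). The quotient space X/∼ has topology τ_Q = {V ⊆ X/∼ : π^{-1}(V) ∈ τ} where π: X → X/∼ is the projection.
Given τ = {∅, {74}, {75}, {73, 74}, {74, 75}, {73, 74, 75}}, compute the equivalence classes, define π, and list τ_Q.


X/∼ = {[73=74], [75]}; |τ_Q| = 4.

Equivalence classes: [73=74], [75].
Quotient map π: X → X/∼ sends 73 ↦ [73=74], 74 ↦ [73=74], 75 ↦ [75].
For each subset V ⊆ X/∼, compute π^{-1}(V) ⊆ X and check whether π^{-1}(V) ∈ τ. V is open in τ_Q iff π^{-1}(V) ∈ τ.
  V = {}: π^{-1}(V) = ∅ ∈ τ ✓.
  V = {[73=74]}: π^{-1}(V) = {73, 74} ∈ τ ✓.
  V = {[75]}: π^{-1}(V) = {75} ∈ τ ✓.
  V = {[73=74], [75]}: π^{-1}(V) = {73, 74, 75} ∈ τ ✓.
Open sets in the quotient: τ_Q = {{}, {[73=74]}, {[75]}, {[73=74], [75]}} (4 elements).


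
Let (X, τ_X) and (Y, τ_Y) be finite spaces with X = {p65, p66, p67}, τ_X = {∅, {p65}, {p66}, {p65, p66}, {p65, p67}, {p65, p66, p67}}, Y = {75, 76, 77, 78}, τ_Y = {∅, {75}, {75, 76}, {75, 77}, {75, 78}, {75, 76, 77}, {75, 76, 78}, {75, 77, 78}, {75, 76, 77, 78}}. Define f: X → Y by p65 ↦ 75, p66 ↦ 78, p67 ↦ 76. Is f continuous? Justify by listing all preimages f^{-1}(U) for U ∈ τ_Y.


f IS continuous.

Compute f^{-1}(U) for each U ∈ τ_Y:
  U = ∅: f^{-1}(U) = ∅ ∈ τ_X ✓.
  U = {75}: f^{-1}(U) = {p65} ∈ τ_X ✓.
  U = {75, 76}: f^{-1}(U) = {p65, p67} ∈ τ_X ✓.
  U = {75, 77}: f^{-1}(U) = {p65} ∈ τ_X ✓.
  U = {75, 78}: f^{-1}(U) = {p65, p66} ∈ τ_X ✓.
  U = {75, 76, 77}: f^{-1}(U) = {p65, p67} ∈ τ_X ✓.
  U = {75, 76, 78}: f^{-1}(U) = {p65, p66, p67} ∈ τ_X ✓.
  U = {75, 77, 78}: f^{-1}(U) = {p65, p66} ∈ τ_X ✓.
  U = {75, 76, 77, 78}: f^{-1}(U) = {p65, p66, p67} ∈ τ_X ✓.
Every preimage lies in τ_X, so f IS continuous.


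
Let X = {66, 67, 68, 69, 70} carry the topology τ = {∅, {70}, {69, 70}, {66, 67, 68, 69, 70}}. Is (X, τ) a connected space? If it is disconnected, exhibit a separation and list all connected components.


(X, τ) is connected.

Find clopen sets (U ∈ τ with X ∖ U ∈ τ):
  U = ∅, X ∖ U = {66, 67, 68, 69, 70} — both open, so U is clopen.
  U = {66, 67, 68, 69, 70}, X ∖ U = ∅ — both open, so U is clopen.
Only trivial clopens (∅ and X) exist, so (X, τ) is connected.
Compute connected components by grouping points that agree on all clopens:
  component: {66, 67, 68, 69, 70}


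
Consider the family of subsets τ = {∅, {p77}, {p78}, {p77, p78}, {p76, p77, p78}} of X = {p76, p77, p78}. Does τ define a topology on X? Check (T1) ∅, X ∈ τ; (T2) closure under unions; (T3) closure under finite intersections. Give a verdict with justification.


τ IS a topology on X.

Axiom (T1): ∅ ∈ τ? Yes; X ∈ τ? Yes.
Axiom (T2/T3): check pairwise unions and intersections of members of τ.
All pairwise intersections and unions checked — each lies in τ. Therefore τ satisfies (T1), (T2), (T3): it IS a topology on X.


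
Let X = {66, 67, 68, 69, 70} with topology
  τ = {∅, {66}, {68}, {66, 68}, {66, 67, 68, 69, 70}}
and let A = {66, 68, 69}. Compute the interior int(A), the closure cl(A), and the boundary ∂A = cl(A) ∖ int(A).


int(A) = {66, 68}, cl(A) = {66, 67, 68, 69, 70}, ∂A = {67, 69, 70}.

Closed sets in (X, τ) are complements of opens:
  closed(X, τ) = {∅, {67, 69, 70}, {66, 67, 69, 70}, {67, 68, 69, 70}, {66, 67, 68, 69, 70}}.
int(A) = ⋃ {U ∈ τ : U ⊆ A}. Opens contained in A: ∅, {66}, {68}, {66, 68}.
Taking the union of these: int(A) = {66, 68}.
cl(A) = ⋂ {C closed : A ⊆ C}. Closed sets containing A: {66, 67, 68, 69, 70}.
Intersecting these: cl(A) = {66, 67, 68, 69, 70}.
∂A = cl(A) ∖ int(A) = {66, 67, 68, 69, 70} ∖ {66, 68} = {67, 69, 70}.
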